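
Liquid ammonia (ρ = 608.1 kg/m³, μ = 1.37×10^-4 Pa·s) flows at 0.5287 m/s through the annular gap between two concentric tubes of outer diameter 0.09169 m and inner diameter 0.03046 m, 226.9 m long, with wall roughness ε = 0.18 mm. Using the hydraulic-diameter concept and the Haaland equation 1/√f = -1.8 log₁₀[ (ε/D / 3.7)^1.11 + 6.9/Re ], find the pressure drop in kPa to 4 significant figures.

Hydraulic diameter D_h = 4A/P = D_o - D_i = 0.09169 - 0.03046 = 0.06123 m.
Re = ρVD_h/μ = 608.1·0.5287·0.06123/0.000137 = 1.437e+05.
ε/D_h = 0.00018/0.06123 = 0.00294; Haaland gives 1/√f = -1.8 log₁₀[0.000362+4.8e-05] = 6.096, so f = 0.02691.
ΔP = f(L/D_h)(ρV²/2) = 0.02691·226.9/0.06123·84.99 = 8474 Pa.
ΔP = 8.474 kPa.

ΔP ≈ 8.474 kPa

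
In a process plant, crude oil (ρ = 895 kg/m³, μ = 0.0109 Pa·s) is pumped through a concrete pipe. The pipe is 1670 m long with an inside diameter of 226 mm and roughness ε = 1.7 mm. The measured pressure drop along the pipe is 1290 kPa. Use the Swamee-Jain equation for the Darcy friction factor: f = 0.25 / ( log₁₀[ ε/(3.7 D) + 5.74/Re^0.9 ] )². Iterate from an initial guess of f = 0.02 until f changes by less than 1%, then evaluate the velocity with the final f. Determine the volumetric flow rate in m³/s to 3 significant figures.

Q ≈ 0.132 m³/s

Rearranging Darcy-Weisbach: V = √(2·ΔP·D/(f·L·ρ)). With ε/D = 0.0017/0.226 = 0.00752, iterate starting from f = 0.02:
  f = 0.02 → V = √(2·1.29e+06·0.226/(0.02·1670·895)) = 4.417 m/s; Re = ρVD/μ = 8.196e+04; f → 0.03566
  f = 0.03566 → V = 3.308 m/s; Re = 6.138e+04; f → 0.03599
Converged (Δf/f < 1%). With the final f = 0.03599: V = √(2·1.29e+06·0.226/(0.03599·1670·895)) = 3.292 m/s.
Q = V·A = 3.292·(π/4·0.226²) = 0.1321 m³/s = 0.132 m³/s.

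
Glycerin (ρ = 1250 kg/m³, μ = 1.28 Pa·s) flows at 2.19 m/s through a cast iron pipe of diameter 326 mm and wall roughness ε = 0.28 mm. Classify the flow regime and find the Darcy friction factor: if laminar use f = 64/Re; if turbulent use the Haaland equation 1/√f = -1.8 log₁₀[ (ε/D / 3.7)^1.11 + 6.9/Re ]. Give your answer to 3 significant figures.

Re = ρVD/μ = 1250·2.19·0.326/1.28 = 697.2.
Re < 2300 → laminar, so f = 64/Re = 0.09179 (roughness is irrelevant in laminar flow).

f ≈ 0.0918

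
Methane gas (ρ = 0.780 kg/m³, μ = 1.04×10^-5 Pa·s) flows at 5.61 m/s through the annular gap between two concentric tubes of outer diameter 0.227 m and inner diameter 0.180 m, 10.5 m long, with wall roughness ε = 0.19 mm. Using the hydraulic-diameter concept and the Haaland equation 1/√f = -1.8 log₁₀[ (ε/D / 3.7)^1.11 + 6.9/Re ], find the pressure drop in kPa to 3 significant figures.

Hydraulic diameter D_h = 4A/P = D_o - D_i = 0.227 - 0.18 = 0.047 m.
Re = ρVD_h/μ = 0.78·5.61·0.047/1.04e-05 = 1.978e+04.
ε/D_h = 0.00019/0.047 = 0.00404; Haaland gives 1/√f = -1.8 log₁₀[0.000516+0.000349] = 5.513, so f = 0.0329.
ΔP = f(L/D_h)(ρV²/2) = 0.0329·10.5/0.047·12.27 = 90.21 Pa.
ΔP = 0.0902 kPa.

ΔP ≈ 0.0902 kPa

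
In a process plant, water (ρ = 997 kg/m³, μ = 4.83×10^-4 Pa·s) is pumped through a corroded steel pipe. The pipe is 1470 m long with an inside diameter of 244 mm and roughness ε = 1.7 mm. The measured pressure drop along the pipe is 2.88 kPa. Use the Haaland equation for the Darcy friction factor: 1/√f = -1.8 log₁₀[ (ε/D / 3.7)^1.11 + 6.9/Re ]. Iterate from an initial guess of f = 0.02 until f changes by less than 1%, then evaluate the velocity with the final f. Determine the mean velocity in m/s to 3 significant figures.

Rearranging Darcy-Weisbach: V = √(2·ΔP·D/(f·L·ρ)). With ε/D = 0.0017/0.244 = 0.00697, iterate starting from f = 0.02:
  f = 0.02 → V = √(2·2880·0.244/(0.02·1470·997)) = 0.219 m/s; Re = ρVD/μ = 1.103e+05; f → 0.03436
  f = 0.03436 → V = 0.1671 m/s; Re = 8.414e+04; f → 0.03455
Converged (Δf/f < 1%). With the final f = 0.03455: V = √(2·2880·0.244/(0.03455·1470·997)) = 0.1666 m/s.

V ≈ 0.167 m/s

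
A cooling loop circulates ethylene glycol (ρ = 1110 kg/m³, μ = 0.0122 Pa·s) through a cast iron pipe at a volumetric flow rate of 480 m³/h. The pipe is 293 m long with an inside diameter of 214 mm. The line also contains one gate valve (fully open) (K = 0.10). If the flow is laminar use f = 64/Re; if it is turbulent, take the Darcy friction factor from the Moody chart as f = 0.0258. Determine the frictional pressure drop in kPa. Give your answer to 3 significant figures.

Q = 480 m³/h = 480/3600 = 0.1333 m³/s.
Cross-sectional area A = πD²/4 = π(0.214)²/4 = 0.03597 m²; mean velocity V = Q/A = 0.1333/0.03597 = 3.707 m/s.
Reynolds number Re = ρVD/μ = 1110 · 3.707 · 0.214 / 0.0122 = 7.218e+04.
Re > 4000 → turbulent; use the Moody-chart value f = 0.0258.
Total minor-loss coefficient ΣK = 1·0.1 = 0.1.
ΔP = [f·L/D + ΣK]·(ρV²/2) = [0.0258·293/0.214 + 0.1]·(1110·3.707²/2) = [35.32 + 0.1]·7627 = 2.702e+05 Pa.
ΔP = 2.702e+05 Pa = 270 kPa.

ΔP ≈ 270 kPa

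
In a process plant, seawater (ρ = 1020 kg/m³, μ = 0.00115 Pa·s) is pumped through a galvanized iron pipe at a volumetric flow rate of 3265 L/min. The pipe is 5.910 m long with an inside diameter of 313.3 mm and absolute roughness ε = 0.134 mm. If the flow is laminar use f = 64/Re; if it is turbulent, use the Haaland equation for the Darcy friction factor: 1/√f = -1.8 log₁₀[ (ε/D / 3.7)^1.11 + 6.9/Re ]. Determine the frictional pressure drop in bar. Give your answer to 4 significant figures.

ΔP ≈ 8.763×10^-4 bar

Q = 3265 L/min = 3265/60000 = 0.05442 m³/s.
Cross-sectional area A = πD²/4 = π(0.3133)²/4 = 0.07709 m²; mean velocity V = Q/A = 0.05442/0.07709 = 0.7059 m/s.
Reynolds number Re = ρVD/μ = 1020 · 0.7059 · 0.3133 / 0.00115 = 1.961e+05.
Re > 4000 → turbulent. Relative roughness ε/D = 0.000134/0.3133 = 0.000428. Haaland: 1/√f = -1.8 log₁₀[(0.000428/3.7)^1.11 + 6.9/1.961e+05] = -1.8 log₁₀[4.26e-05 + 3.52e-05] = 7.396, so f = 0.01828.
Darcy-Weisbach: ΔP = f(L/D)(ρV²/2) = 0.01828·(5.91/0.3133)·(1020·0.7059²/2) = 0.01828·18.86·254.1 = 87.63 Pa.
ΔP = 87.63 Pa = 8.763×10^-4 bar.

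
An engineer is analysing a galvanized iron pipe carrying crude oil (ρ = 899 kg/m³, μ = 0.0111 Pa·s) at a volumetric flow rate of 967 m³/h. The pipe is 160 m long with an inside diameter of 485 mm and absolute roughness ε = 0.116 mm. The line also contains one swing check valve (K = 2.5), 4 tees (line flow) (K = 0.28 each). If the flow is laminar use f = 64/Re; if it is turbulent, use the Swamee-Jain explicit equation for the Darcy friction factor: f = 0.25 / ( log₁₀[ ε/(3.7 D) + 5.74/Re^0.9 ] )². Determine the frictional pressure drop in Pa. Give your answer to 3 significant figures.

ΔP ≈ 10100 Pa

Q = 967 m³/h = 967/3600 = 0.2686 m³/s.
Cross-sectional area A = πD²/4 = π(0.485)²/4 = 0.1847 m²; mean velocity V = Q/A = 0.2686/0.1847 = 1.454 m/s.
Reynolds number Re = ρVD/μ = 899 · 1.454 · 0.485 / 0.0111 = 5.711e+04.
Re > 4000 → turbulent. Relative roughness ε/D = 0.000116/0.485 = 0.000239. Swamee-Jain: f = 0.25/(log₁₀[0.000239/3.7 + 5.74/5.711e+04^0.9])² = 0.25/(log₁₀[6.46e-05 + 0.000301])² = 0.25/(-3.438)² = 0.02116.
Total minor-loss coefficient ΣK = 1·2.5 + 4·0.28 = 3.62.
ΔP = [f·L/D + ΣK]·(ρV²/2) = [0.02116·160/0.485 + 3.62]·(899·1.454²/2) = [6.98 + 3.62]·950.2 = 1.007e+04 Pa.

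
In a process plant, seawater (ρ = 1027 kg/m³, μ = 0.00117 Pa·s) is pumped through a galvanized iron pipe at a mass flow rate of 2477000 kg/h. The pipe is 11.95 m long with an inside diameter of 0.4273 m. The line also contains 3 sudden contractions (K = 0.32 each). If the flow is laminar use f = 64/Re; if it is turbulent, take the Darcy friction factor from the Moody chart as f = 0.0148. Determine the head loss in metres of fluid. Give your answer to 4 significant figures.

ṁ = 2477000 kg/h = 2477000/3600 = 688.1 kg/s.
A = πD²/4 = π(0.4273)²/4 = 0.1434 m²; mean velocity V = ṁ/(ρA) = 688.1/(1027 · 0.1434) = 4.672 m/s.
Reynolds number Re = ρVD/μ = 1027 · 4.672 · 0.4273 / 0.00117 = 1.752e+06.
Re > 4000 → turbulent; use the Moody-chart value f = 0.0148.
Total minor-loss coefficient ΣK = 3·0.32 = 0.96.
ΔP = [f·L/D + ΣK]·(ρV²/2) = [0.0148·11.95/0.4273 + 0.96]·(1027·4.672²/2) = [0.4139 + 0.96]·1.121e+04 = 1.54e+04 Pa.
Head loss h_f = ΔP/(ρg) = 1.54e+04/(1027·9.81) = 1.528 m.

h_f ≈ 1.528 m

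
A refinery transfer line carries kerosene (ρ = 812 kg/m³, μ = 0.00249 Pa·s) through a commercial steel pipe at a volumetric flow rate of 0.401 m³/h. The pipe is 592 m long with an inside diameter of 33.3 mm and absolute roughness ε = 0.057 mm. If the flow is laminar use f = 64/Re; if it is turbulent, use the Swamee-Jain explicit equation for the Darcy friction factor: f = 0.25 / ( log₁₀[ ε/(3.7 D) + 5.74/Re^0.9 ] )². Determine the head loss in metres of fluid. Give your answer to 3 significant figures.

h_f ≈ 0.683 m

Q = 0.401 m³/h = 0.401/3600 = 0.0001114 m³/s.
Cross-sectional area A = πD²/4 = π(0.0333)²/4 = 0.0008709 m²; mean velocity V = Q/A = 0.0001114/0.0008709 = 0.1279 m/s.
Reynolds number Re = ρVD/μ = 812 · 0.1279 · 0.0333 / 0.00249 = 1389.
Re < 2300 → laminar flow, so f = 64/Re = 64/1389 = 0.04608 (the turbulent correlation is not needed).
Darcy-Weisbach: ΔP = f(L/D)(ρV²/2) = 0.04608·(592/0.0333)·(812·0.1279²/2) = 0.04608·1.778e+04·6.641 = 5441 Pa.
Head loss h_f = ΔP/(ρg) = 5441/(812·9.81) = 0.683 m.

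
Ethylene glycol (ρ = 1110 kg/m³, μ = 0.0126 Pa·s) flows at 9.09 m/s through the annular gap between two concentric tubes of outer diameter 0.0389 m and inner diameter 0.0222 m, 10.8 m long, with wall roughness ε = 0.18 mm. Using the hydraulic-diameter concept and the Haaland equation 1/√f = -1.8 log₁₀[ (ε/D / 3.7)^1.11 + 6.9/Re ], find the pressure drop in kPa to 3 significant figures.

ΔP ≈ 1270 kPa

Hydraulic diameter D_h = 4A/P = D_o - D_i = 0.0389 - 0.0222 = 0.0167 m.
Re = ρVD_h/μ = 1110·9.09·0.0167/0.0126 = 1.337e+04.
ε/D_h = 0.00018/0.0167 = 0.0108; Haaland gives 1/√f = -1.8 log₁₀[0.00153+0.000516] = 4.839, so f = 0.0427.
ΔP = f(L/D_h)(ρV²/2) = 0.0427·10.8/0.0167·4.586e+04 = 1.266e+06 Pa.
ΔP = 1270 kPa.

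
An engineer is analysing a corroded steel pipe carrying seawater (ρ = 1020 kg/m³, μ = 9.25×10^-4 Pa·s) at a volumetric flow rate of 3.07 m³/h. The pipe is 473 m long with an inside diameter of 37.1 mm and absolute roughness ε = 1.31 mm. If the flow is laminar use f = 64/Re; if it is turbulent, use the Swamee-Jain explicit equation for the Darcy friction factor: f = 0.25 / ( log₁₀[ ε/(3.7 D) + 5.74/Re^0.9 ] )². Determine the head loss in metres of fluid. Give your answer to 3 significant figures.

Q = 3.07 m³/h = 3.07/3600 = 0.0008528 m³/s.
Cross-sectional area A = πD²/4 = π(0.0371)²/4 = 0.001081 m²; mean velocity V = Q/A = 0.0008528/0.001081 = 0.7889 m/s.
Reynolds number Re = ρVD/μ = 1020 · 0.7889 · 0.0371 / 0.000925 = 3.227e+04.
Re > 4000 → turbulent. Relative roughness ε/D = 0.00131/0.0371 = 0.0353. Swamee-Jain: f = 0.25/(log₁₀[0.0353/3.7 + 5.74/3.227e+04^0.9])² = 0.25/(log₁₀[0.00954 + 0.000502])² = 0.25/(-1.998)² = 0.06262.
Darcy-Weisbach: ΔP = f(L/D)(ρV²/2) = 0.06262·(473/0.0371)·(1020·0.7889²/2) = 0.06262·1.275e+04·317.4 = 2.534e+05 Pa.
Head loss h_f = ΔP/(ρg) = 2.534e+05/(1020·9.81) = 25.3 m.

h_f ≈ 25.3 m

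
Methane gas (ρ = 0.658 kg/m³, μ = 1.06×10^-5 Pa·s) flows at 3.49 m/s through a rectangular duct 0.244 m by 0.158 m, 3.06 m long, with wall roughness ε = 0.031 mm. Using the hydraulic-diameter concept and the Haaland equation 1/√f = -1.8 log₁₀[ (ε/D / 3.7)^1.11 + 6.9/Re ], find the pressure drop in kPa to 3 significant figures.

ΔP ≈ 0.00141 kPa

Hydraulic diameter D_h = 4A/P = 4·(0.244·0.158)/(2·(0.244+0.158)) = 0.1542/0.804 = 0.1918 m.
Re = ρVD_h/μ = 0.658·3.49·0.1918/1.06e-05 = 4.155e+04.
ε/D_h = 3.1e-05/0.1918 = 0.000162; Haaland gives 1/√f = -1.8 log₁₀[1.45e-05+0.000166] = 6.738, so f = 0.02202.
ΔP = f(L/D_h)(ρV²/2) = 0.02202·3.06/0.1918·4.007 = 1.408 Pa.
ΔP = 0.00141 kPa.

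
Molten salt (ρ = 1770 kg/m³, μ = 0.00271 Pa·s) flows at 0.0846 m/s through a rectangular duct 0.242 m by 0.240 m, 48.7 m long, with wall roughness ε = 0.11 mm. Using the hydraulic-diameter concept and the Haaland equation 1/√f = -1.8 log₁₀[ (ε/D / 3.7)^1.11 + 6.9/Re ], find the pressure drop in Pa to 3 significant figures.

Hydraulic diameter D_h = 4A/P = 4·(0.242·0.24)/(2·(0.242+0.24)) = 0.2323/0.964 = 0.241 m.
Re = ρVD_h/μ = 1770·0.0846·0.241/0.00271 = 1.332e+04.
ε/D_h = 0.00011/0.241 = 0.000456; Haaland gives 1/√f = -1.8 log₁₀[4.58e-05+0.000518] = 5.848, so f = 0.02924.
ΔP = f(L/D_h)(ρV²/2) = 0.02924·48.7/0.241·6.334 = 37.43 Pa.

ΔP ≈ 37.4 Pa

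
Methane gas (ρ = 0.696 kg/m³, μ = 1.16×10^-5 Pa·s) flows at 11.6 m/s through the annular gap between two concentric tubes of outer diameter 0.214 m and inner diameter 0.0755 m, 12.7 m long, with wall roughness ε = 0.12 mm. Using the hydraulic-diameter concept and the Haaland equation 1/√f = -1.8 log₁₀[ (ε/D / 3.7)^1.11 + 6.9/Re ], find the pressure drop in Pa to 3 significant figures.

ΔP ≈ 92.6 Pa

Hydraulic diameter D_h = 4A/P = D_o - D_i = 0.214 - 0.0755 = 0.1385 m.
Re = ρVD_h/μ = 0.696·11.6·0.1385/1.16e-05 = 9.64e+04.
ε/D_h = 0.00012/0.1385 = 0.000866; Haaland gives 1/√f = -1.8 log₁₀[9.34e-05+7.16e-05] = 6.809, so f = 0.02157.
ΔP = f(L/D_h)(ρV²/2) = 0.02157·12.7/0.1385·46.83 = 92.62 Pa.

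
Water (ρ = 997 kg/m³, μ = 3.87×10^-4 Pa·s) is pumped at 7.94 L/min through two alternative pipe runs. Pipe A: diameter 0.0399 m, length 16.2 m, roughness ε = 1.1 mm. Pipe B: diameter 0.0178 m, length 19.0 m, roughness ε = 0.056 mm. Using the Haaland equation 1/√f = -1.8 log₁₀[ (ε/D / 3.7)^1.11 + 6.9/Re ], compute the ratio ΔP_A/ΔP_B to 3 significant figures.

Pipe A: V = Q/A = 0.0001323/0.00125 = 0.1058 m/s; Re = 1.088e+04; ε/D = 0.0276; Haaland → f = 0.05821; ΔP_A = f(L/D)(ρV²/2) = 132 Pa.
Pipe B: V = Q/A = 0.0001323/0.0002488 = 0.5318 m/s; Re = 2.439e+04; ε/D = 0.00315; Haaland → f = 0.03068; ΔP_B = f(L/D)(ρV²/2) = 4617 Pa.
ΔP_A/ΔP_B = 132/4617 = 0.0286.

ΔP_A/ΔP_B ≈ 0.0286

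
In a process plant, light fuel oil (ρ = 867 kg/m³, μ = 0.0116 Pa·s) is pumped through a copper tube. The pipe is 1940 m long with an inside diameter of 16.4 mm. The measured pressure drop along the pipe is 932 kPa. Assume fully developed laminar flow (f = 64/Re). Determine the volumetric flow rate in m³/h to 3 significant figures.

For laminar flow, f = 64/Re with Re = ρVD/μ, so Darcy-Weisbach reduces to ΔP = 32μLV/D². Solving for V: V = ΔP·D²/(32μL) = 9.32e+05·(0.0164)²/(32·0.0116·1940) = 0.3481 m/s.
Check: Re = ρVD/μ = 867·0.3481·0.0164/0.0116 = 426.7 < 2300, so the laminar assumption holds.
Q = V·A = 0.3481·(π/4·0.0164²) = 7.353e-05 m³/s = 0.265 m³/h.

Q ≈ 0.265 m³/h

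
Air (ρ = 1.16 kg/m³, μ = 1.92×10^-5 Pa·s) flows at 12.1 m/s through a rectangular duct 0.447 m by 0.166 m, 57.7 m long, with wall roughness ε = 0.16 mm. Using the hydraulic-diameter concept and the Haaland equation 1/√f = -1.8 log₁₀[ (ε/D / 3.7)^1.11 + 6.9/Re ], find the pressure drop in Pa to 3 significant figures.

Hydraulic diameter D_h = 4A/P = 4·(0.447·0.166)/(2·(0.447+0.166)) = 0.2968/1.226 = 0.2421 m.
Re = ρVD_h/μ = 1.16·12.1·0.2421/1.92e-05 = 1.77e+05.
ε/D_h = 0.00016/0.2421 = 0.000661; Haaland gives 1/√f = -1.8 log₁₀[6.91e-05+3.9e-05] = 7.139, so f = 0.01962.
ΔP = f(L/D_h)(ρV²/2) = 0.01962·57.7/0.2421·84.92 = 397.1 Pa.

ΔP ≈ 397 Pa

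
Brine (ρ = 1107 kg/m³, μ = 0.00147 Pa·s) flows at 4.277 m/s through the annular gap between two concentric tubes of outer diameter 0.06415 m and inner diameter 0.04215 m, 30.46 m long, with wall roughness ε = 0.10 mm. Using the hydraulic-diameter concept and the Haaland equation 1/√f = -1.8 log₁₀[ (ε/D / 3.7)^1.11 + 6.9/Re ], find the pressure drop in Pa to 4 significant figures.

ΔP ≈ 432100 Pa

Hydraulic diameter D_h = 4A/P = D_o - D_i = 0.06415 - 0.04215 = 0.022 m.
Re = ρVD_h/μ = 1107·4.277·0.022/0.00147 = 7.086e+04.
ε/D_h = 0.0001/0.022 = 0.00455; Haaland gives 1/√f = -1.8 log₁₀[0.000588+9.74e-05] = 5.696, so f = 0.03083.
ΔP = f(L/D_h)(ρV²/2) = 0.03083·30.46/0.022·1.013e+04 = 4.321e+05 Pa.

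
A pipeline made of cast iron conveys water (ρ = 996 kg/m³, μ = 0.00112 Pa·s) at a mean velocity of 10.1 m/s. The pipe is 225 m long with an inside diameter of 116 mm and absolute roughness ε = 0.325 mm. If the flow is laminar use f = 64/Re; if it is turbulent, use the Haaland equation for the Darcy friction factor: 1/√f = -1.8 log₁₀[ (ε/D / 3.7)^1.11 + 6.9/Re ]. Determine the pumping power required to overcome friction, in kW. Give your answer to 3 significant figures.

Reynolds number Re = ρVD/μ = 996 · 10.1 · 0.116 / 0.00112 = 1.042e+06.
Re > 4000 → turbulent. Relative roughness ε/D = 0.000325/0.116 = 0.0028. Haaland: 1/√f = -1.8 log₁₀[(0.0028/3.7)^1.11 + 6.9/1.042e+06] = -1.8 log₁₀[0.000344 + 6.62e-06] = 6.22, so f = 0.02584.
Darcy-Weisbach: ΔP = f(L/D)(ρV²/2) = 0.02584·(225/0.116)·(996·10.1²/2) = 0.02584·1940·5.08e+04 = 2.547e+06 Pa.
Q = V·A = 10.1·0.01057 = 0.1067 m³/s.
Pumping power P = QΔP = 0.1067·2.547e+06 = 271800 W = 272 kW.

P ≈ 272 kW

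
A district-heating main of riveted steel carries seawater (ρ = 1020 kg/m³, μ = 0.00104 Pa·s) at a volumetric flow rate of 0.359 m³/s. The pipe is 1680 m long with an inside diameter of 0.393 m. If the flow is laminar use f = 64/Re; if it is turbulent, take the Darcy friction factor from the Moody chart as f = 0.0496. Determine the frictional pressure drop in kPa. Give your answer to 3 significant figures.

ΔP ≈ 947 kPa

Cross-sectional area A = πD²/4 = π(0.393)²/4 = 0.1213 m²; mean velocity V = Q/A = 0.359/0.1213 = 2.96 m/s.
Reynolds number Re = ρVD/μ = 1020 · 2.96 · 0.393 / 0.00104 = 1.141e+06.
Re > 4000 → turbulent; use the Moody-chart value f = 0.0496.
Darcy-Weisbach: ΔP = f(L/D)(ρV²/2) = 0.0496·(1680/0.393)·(1020·2.96²/2) = 0.0496·4275·4467 = 9.471e+05 Pa.
ΔP = 9.471e+05 Pa = 947 kPa.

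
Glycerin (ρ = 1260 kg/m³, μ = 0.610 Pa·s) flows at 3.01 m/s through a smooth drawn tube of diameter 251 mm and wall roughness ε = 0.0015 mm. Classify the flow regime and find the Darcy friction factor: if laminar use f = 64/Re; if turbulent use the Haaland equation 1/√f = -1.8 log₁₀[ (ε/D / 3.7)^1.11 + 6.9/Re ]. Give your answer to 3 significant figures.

f ≈ 0.0410

Re = ρVD/μ = 1260·3.01·0.251/0.61 = 1561.
Re < 2300 → laminar, so f = 64/Re = 0.04101 (roughness is irrelevant in laminar flow).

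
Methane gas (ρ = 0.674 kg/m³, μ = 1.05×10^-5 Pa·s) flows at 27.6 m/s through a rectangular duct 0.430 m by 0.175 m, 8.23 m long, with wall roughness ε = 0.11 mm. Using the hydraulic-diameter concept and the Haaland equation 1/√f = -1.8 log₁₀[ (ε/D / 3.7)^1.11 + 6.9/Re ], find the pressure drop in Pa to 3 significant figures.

Hydraulic diameter D_h = 4A/P = 4·(0.43·0.175)/(2·(0.43+0.175)) = 0.301/1.21 = 0.2488 m.
Re = ρVD_h/μ = 0.674·27.6·0.2488/1.05e-05 = 4.407e+05.
ε/D_h = 0.00011/0.2488 = 0.000442; Haaland gives 1/√f = -1.8 log₁₀[4.43e-05+1.57e-05] = 7.601, so f = 0.01731.
ΔP = f(L/D_h)(ρV²/2) = 0.01731·8.23/0.2488·256.7 = 147 Pa.

ΔP ≈ 147 Pa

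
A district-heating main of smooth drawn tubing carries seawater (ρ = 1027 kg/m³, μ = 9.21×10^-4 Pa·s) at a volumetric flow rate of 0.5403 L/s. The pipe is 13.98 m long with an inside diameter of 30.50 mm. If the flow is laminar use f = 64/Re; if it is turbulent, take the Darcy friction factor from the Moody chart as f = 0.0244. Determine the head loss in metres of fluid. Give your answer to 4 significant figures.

Q = 0.5403 L/s = 0.5403/1000 = 0.0005403 m³/s.
Cross-sectional area A = πD²/4 = π(0.0305)²/4 = 0.0007306 m²; mean velocity V = Q/A = 0.0005403/0.0007306 = 0.7395 m/s.
Reynolds number Re = ρVD/μ = 1027 · 0.7395 · 0.0305 / 0.000921 = 2.515e+04.
Re > 4000 → turbulent; use the Moody-chart value f = 0.0244.
Darcy-Weisbach: ΔP = f(L/D)(ρV²/2) = 0.0244·(13.98/0.0305)·(1027·0.7395²/2) = 0.0244·458.4·280.8 = 3141 Pa.
Head loss h_f = ΔP/(ρg) = 3141/(1027·9.81) = 0.3117 m.

h_f ≈ 0.3117 m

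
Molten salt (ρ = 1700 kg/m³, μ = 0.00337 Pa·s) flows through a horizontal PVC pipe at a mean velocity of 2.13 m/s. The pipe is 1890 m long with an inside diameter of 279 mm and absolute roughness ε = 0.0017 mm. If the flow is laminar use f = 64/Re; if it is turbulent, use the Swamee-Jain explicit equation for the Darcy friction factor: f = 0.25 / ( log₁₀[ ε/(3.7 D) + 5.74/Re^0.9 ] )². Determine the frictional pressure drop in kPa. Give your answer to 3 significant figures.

Reynolds number Re = ρVD/μ = 1700 · 2.13 · 0.279 / 0.00337 = 2.998e+05.
Re > 4000 → turbulent. Relative roughness ε/D = 1.7e-06/0.279 = 6.09e-06. Swamee-Jain: f = 0.25/(log₁₀[6.09e-06/3.7 + 5.74/2.998e+05^0.9])² = 0.25/(log₁₀[1.65e-06 + 6.76e-05])² = 0.25/(-4.16)² = 0.01445.
Darcy-Weisbach: ΔP = f(L/D)(ρV²/2) = 0.01445·(1890/0.279)·(1700·2.13²/2) = 0.01445·6774·3856 = 3.774e+05 Pa.
ΔP = 3.774e+05 Pa = 377 kPa.

ΔP ≈ 377 kPa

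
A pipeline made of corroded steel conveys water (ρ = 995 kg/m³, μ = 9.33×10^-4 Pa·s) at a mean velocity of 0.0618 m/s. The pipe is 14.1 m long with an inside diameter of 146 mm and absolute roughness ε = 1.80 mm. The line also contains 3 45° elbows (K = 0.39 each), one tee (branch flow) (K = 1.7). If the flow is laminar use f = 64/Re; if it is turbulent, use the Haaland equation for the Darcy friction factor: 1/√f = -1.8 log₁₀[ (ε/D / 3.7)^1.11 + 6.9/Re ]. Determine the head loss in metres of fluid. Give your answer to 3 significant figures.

Reynolds number Re = ρVD/μ = 995 · 0.0618 · 0.146 / 0.000933 = 9622.
Re > 4000 → turbulent. Relative roughness ε/D = 0.0018/0.146 = 0.0123. Haaland: 1/√f = -1.8 log₁₀[(0.0123/3.7)^1.11 + 6.9/9622] = -1.8 log₁₀[0.00178 + 0.000717] = 4.685, so f = 0.04556.
Total minor-loss coefficient ΣK = 3·0.39 + 1·1.7 = 2.87.
ΔP = [f·L/D + ΣK]·(ρV²/2) = [0.04556·14.1/0.146 + 2.87]·(995·0.0618²/2) = [4.4 + 2.87]·1.9 = 13.81 Pa.
Head loss h_f = ΔP/(ρg) = 13.81/(995·9.81) = 0.00142 m.

h_f ≈ 0.00142 m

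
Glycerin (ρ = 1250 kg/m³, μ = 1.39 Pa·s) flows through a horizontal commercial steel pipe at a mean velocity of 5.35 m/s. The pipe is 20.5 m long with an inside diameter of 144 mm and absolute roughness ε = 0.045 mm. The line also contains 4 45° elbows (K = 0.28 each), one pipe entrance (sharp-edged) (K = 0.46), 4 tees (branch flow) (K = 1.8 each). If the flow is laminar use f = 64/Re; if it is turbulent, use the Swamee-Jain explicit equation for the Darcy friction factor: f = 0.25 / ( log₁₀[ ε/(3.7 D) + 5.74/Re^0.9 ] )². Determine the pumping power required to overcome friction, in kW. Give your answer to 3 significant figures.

Reynolds number Re = ρVD/μ = 1250 · 5.35 · 0.144 / 1.39 = 692.8.
Re < 2300 → laminar flow, so f = 64/Re = 64/692.8 = 0.09238 (the turbulent correlation is not needed).
Total minor-loss coefficient ΣK = 4·0.28 + 1·0.46 + 4·1.8 = 8.78.
ΔP = [f·L/D + ΣK]·(ρV²/2) = [0.09238·20.5/0.144 + 8.78]·(1250·5.35²/2) = [13.15 + 8.78]·1.789e+04 = 3.923e+05 Pa.
Q = V·A = 5.35·0.01629 = 0.08713 m³/s.
Pumping power P = QΔP = 0.08713·3.923e+05 = 34180 W = 34.2 kW.

P ≈ 34.2 kW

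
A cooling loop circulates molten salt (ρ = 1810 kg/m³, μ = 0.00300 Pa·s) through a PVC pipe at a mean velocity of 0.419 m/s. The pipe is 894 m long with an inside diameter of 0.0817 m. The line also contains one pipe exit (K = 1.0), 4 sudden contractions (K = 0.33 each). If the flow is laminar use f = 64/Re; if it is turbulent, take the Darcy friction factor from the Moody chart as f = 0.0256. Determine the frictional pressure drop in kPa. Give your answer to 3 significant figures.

Reynolds number Re = ρVD/μ = 1810 · 0.419 · 0.0817 / 0.003 = 2.065e+04.
Re > 4000 → turbulent; use the Moody-chart value f = 0.0256.
Total minor-loss coefficient ΣK = 1·1 + 4·0.33 = 2.32.
ΔP = [f·L/D + ΣK]·(ρV²/2) = [0.0256·894/0.0817 + 2.32]·(1810·0.419²/2) = [280.1 + 2.32]·158.9 = 4.488e+04 Pa.
ΔP = 4.488e+04 Pa = 44.9 kPa.

ΔP ≈ 44.9 kPa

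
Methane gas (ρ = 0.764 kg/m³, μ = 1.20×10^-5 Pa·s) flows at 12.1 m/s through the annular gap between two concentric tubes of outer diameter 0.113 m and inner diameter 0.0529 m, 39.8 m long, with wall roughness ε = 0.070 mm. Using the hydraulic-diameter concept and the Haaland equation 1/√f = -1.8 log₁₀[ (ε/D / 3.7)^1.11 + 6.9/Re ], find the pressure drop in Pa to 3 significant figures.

Hydraulic diameter D_h = 4A/P = D_o - D_i = 0.113 - 0.0529 = 0.0601 m.
Re = ρVD_h/μ = 0.764·12.1·0.0601/1.2e-05 = 4.63e+04.
ε/D_h = 7e-05/0.0601 = 0.00116; Haaland gives 1/√f = -1.8 log₁₀[0.00013+0.000149] = 6.399, so f = 0.02442.
ΔP = f(L/D_h)(ρV²/2) = 0.02442·39.8/0.0601·55.93 = 904.6 Pa.

ΔP ≈ 905 Pa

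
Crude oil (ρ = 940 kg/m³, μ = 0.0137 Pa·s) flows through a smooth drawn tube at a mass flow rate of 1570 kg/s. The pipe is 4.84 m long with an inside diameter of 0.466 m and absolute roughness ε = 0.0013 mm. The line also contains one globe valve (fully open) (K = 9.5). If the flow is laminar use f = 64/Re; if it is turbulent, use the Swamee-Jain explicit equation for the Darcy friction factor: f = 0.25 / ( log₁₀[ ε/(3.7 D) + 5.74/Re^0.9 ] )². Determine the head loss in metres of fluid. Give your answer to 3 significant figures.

A = πD²/4 = π(0.466)²/4 = 0.1706 m²; mean velocity V = ṁ/(ρA) = 1570/(940 · 0.1706) = 9.793 m/s.
Reynolds number Re = ρVD/μ = 940 · 9.793 · 0.466 / 0.0137 = 3.131e+05.
Re > 4000 → turbulent. Relative roughness ε/D = 1.3e-06/0.466 = 2.79e-06. Swamee-Jain: f = 0.25/(log₁₀[2.79e-06/3.7 + 5.74/3.131e+05^0.9])² = 0.25/(log₁₀[7.54e-07 + 6.5e-05])² = 0.25/(-4.182)² = 0.01429.
Total minor-loss coefficient ΣK = 1·9.5 = 9.5.
ΔP = [f·L/D + ΣK]·(ρV²/2) = [0.01429·4.84/0.466 + 9.5]·(940·9.793²/2) = [0.1485 + 9.5]·4.507e+04 = 4.349e+05 Pa.
Head loss h_f = ΔP/(ρg) = 4.349e+05/(940·9.81) = 47.2 m.

h_f ≈ 47.2 m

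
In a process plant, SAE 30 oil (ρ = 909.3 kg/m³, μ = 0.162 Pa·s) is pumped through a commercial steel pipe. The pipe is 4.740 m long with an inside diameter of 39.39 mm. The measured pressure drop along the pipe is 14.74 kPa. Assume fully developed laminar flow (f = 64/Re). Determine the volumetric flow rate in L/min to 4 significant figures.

Q ≈ 68.05 L/min

For laminar flow, f = 64/Re with Re = ρVD/μ, so Darcy-Weisbach reduces to ΔP = 32μLV/D². Solving for V: V = ΔP·D²/(32μL) = 1.474e+04·(0.03939)²/(32·0.162·4.74) = 0.9307 m/s.
Check: Re = ρVD/μ = 909.3·0.9307·0.03939/0.162 = 205.8 < 2300, so the laminar assumption holds.
Q = V·A = 0.9307·(π/4·0.03939²) = 0.001134 m³/s = 68.05 L/min.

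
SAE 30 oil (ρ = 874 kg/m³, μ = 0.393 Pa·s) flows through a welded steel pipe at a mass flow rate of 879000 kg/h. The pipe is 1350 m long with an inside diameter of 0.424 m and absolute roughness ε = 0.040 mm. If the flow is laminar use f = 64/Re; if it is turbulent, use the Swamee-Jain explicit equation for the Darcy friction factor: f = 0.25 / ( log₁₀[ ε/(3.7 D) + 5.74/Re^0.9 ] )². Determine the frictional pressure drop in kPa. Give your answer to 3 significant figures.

ṁ = 879000 kg/h = 879000/3600 = 244.2 kg/s.
A = πD²/4 = π(0.424)²/4 = 0.1412 m²; mean velocity V = ṁ/(ρA) = 244.2/(874 · 0.1412) = 1.979 m/s.
Reynolds number Re = ρVD/μ = 874 · 1.979 · 0.424 / 0.393 = 1866.
Re < 2300 → laminar flow, so f = 64/Re = 64/1866 = 0.0343 (the turbulent correlation is not needed).
Darcy-Weisbach: ΔP = f(L/D)(ρV²/2) = 0.0343·(1350/0.424)·(874·1.979²/2) = 0.0343·3184·1711 = 1.869e+05 Pa.
ΔP = 1.869e+05 Pa = 187 kPa.

ΔP ≈ 187 kPa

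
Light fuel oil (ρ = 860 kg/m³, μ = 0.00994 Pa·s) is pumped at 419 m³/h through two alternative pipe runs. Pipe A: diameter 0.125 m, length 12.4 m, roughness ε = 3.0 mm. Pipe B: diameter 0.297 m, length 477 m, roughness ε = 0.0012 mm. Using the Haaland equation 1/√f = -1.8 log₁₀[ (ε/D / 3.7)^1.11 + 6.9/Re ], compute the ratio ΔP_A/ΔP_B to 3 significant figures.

Pipe A: V = Q/A = 0.1164/0.01227 = 9.484 m/s; Re = 1.026e+05; ε/D = 0.024; Haaland → f = 0.05266; ΔP_A = f(L/D)(ρV²/2) = 2.021e+05 Pa.
Pipe B: V = Q/A = 0.1164/0.06928 = 1.68 m/s; Re = 4.317e+04; ε/D = 4.04e-06; Haaland → f = 0.02142; ΔP_B = f(L/D)(ρV²/2) = 4.176e+04 Pa.
ΔP_A/ΔP_B = 2.021e+05/4.176e+04 = 4.84.

ΔP_A/ΔP_B ≈ 4.84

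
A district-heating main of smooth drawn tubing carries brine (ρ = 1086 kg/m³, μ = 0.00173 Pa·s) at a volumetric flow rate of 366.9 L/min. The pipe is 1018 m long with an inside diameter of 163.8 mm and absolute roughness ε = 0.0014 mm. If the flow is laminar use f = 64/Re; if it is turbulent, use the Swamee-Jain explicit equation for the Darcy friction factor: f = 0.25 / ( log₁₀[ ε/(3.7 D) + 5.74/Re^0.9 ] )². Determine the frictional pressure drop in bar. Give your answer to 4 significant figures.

ΔP ≈ 0.06658 bar

Q = 366.9 L/min = 366.9/60000 = 0.006115 m³/s.
Cross-sectional area A = πD²/4 = π(0.1638)²/4 = 0.02107 m²; mean velocity V = Q/A = 0.006115/0.02107 = 0.2902 m/s.
Reynolds number Re = ρVD/μ = 1086 · 0.2902 · 0.1638 / 0.00173 = 2.984e+04.
Re > 4000 → turbulent. Relative roughness ε/D = 1.4e-06/0.1638 = 8.55e-06. Swamee-Jain: f = 0.25/(log₁₀[8.55e-06/3.7 + 5.74/2.984e+04^0.9])² = 0.25/(log₁₀[2.31e-06 + 0.000539])² = 0.25/(-3.267)² = 0.02343.
Darcy-Weisbach: ΔP = f(L/D)(ρV²/2) = 0.02343·(1018/0.1638)·(1086·0.2902²/2) = 0.02343·6215·45.73 = 6658 Pa.
ΔP = 6658 Pa = 0.06658 bar.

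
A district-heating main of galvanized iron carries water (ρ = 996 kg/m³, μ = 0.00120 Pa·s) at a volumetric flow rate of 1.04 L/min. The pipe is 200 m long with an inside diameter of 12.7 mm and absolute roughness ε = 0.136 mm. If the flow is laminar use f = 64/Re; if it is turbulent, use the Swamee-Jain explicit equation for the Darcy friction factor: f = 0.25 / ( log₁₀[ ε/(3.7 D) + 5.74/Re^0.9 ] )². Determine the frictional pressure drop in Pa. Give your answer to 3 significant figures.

ΔP ≈ 6520 Pa

Q = 1.04 L/min = 1.04/60000 = 1.733e-05 m³/s.
Cross-sectional area A = πD²/4 = π(0.0127)²/4 = 0.0001267 m²; mean velocity V = Q/A = 1.733e-05/0.0001267 = 0.1368 m/s.
Reynolds number Re = ρVD/μ = 996 · 0.1368 · 0.0127 / 0.0012 = 1442.
Re < 2300 → laminar flow, so f = 64/Re = 64/1442 = 0.04437 (the turbulent correlation is not needed).
Darcy-Weisbach: ΔP = f(L/D)(ρV²/2) = 0.04437·(200/0.0127)·(996·0.1368²/2) = 0.04437·1.575e+04·9.324 = 6515 Pa.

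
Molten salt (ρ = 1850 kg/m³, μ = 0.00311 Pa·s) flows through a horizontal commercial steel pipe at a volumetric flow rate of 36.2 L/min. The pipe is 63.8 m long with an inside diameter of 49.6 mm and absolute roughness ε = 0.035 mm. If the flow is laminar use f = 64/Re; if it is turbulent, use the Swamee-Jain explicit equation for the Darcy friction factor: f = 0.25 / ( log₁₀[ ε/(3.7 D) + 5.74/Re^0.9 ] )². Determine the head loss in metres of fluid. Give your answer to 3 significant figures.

h_f ≈ 0.210 m

Q = 36.2 L/min = 36.2/60000 = 0.0006033 m³/s.
Cross-sectional area A = πD²/4 = π(0.0496)²/4 = 0.001932 m²; mean velocity V = Q/A = 0.0006033/0.001932 = 0.3123 m/s.
Reynolds number Re = ρVD/μ = 1850 · 0.3123 · 0.0496 / 0.00311 = 9213.
Re > 4000 → turbulent. Relative roughness ε/D = 3.5e-05/0.0496 = 0.000706. Swamee-Jain: f = 0.25/(log₁₀[0.000706/3.7 + 5.74/9213^0.9])² = 0.25/(log₁₀[0.000191 + 0.00155])² = 0.25/(-2.759)² = 0.03285.
Darcy-Weisbach: ΔP = f(L/D)(ρV²/2) = 0.03285·(63.8/0.0496)·(1850·0.3123²/2) = 0.03285·1286·90.19 = 3811 Pa.
Head loss h_f = ΔP/(ρg) = 3811/(1850·9.81) = 0.210 m.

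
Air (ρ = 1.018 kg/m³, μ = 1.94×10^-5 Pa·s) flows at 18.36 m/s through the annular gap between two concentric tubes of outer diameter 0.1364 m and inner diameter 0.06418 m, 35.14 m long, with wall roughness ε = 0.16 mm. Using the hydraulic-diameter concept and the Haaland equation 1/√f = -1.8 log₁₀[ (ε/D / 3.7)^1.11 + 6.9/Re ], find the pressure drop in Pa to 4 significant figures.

ΔP ≈ 2179 Pa

Hydraulic diameter D_h = 4A/P = D_o - D_i = 0.1364 - 0.06418 = 0.07222 m.
Re = ρVD_h/μ = 1.018·18.36·0.07222/1.94e-05 = 6.958e+04.
ε/D_h = 0.00016/0.07222 = 0.00222; Haaland gives 1/√f = -1.8 log₁₀[0.000265+9.92e-05] = 6.19, so f = 0.0261.
ΔP = f(L/D_h)(ρV²/2) = 0.0261·35.14/0.07222·171.6 = 2179 Pa.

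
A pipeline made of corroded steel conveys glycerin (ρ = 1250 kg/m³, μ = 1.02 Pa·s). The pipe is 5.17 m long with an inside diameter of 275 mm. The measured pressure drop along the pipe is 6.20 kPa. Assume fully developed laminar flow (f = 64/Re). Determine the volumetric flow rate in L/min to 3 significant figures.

For laminar flow, f = 64/Re with Re = ρVD/μ, so Darcy-Weisbach reduces to ΔP = 32μLV/D². Solving for V: V = ΔP·D²/(32μL) = 6200·(0.275)²/(32·1.02·5.17) = 2.779 m/s.
Check: Re = ρVD/μ = 1250·2.779·0.275/1.02 = 936.4 < 2300, so the laminar assumption holds.
Q = V·A = 2.779·(π/4·0.275²) = 0.165 m³/s = 9900 L/min.

Q ≈ 9900 L/min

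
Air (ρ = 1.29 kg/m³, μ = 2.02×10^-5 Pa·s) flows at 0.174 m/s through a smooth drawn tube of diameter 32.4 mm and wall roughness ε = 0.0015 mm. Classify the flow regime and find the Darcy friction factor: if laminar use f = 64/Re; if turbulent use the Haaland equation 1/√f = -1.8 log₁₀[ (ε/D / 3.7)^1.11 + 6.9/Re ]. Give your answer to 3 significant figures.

f ≈ 0.178

Re = ρVD/μ = 1.29·0.174·0.0324/2.02e-05 = 360.
Re < 2300 → laminar, so f = 64/Re = 0.1778 (roughness is irrelevant in laminar flow).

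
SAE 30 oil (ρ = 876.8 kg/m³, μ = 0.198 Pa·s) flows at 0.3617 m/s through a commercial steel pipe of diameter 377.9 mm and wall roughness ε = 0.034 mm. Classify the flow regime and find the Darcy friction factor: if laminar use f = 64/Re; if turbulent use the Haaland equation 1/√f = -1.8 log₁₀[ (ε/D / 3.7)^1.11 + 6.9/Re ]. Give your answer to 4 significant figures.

Re = ρVD/μ = 876.8·0.3617·0.3779/0.198 = 605.3.
Re < 2300 → laminar, so f = 64/Re = 0.1057 (roughness is irrelevant in laminar flow).

f ≈ 0.1057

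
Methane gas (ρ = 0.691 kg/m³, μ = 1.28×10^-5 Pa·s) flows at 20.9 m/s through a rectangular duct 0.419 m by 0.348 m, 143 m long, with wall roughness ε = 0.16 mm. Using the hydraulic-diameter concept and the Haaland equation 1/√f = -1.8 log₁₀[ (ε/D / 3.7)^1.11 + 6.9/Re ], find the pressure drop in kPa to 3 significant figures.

Hydraulic diameter D_h = 4A/P = 4·(0.419·0.348)/(2·(0.419+0.348)) = 0.5832/1.534 = 0.3802 m.
Re = ρVD_h/μ = 0.691·20.9·0.3802/1.28e-05 = 4.29e+05.
ε/D_h = 0.00016/0.3802 = 0.000421; Haaland gives 1/√f = -1.8 log₁₀[4.19e-05+1.61e-05] = 7.626, so f = 0.01719.
ΔP = f(L/D_h)(ρV²/2) = 0.01719·143/0.3802·150.9 = 975.9 Pa.
ΔP = 0.976 kPa.

ΔP ≈ 0.976 kPa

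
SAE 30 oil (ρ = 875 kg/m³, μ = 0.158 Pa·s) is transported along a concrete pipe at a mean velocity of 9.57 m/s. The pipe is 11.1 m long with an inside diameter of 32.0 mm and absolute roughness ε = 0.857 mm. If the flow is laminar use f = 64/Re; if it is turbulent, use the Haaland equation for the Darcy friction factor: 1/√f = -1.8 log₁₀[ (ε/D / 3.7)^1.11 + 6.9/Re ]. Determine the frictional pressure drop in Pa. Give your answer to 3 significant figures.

ΔP ≈ 524000 Pa

Reynolds number Re = ρVD/μ = 875 · 9.57 · 0.032 / 0.158 = 1696.
Re < 2300 → laminar flow, so f = 64/Re = 64/1696 = 0.03774 (the turbulent correlation is not needed).
Darcy-Weisbach: ΔP = f(L/D)(ρV²/2) = 0.03774·(11.1/0.032)·(875·9.57²/2) = 0.03774·346.9·4.007e+04 = 5.245e+05 Pa.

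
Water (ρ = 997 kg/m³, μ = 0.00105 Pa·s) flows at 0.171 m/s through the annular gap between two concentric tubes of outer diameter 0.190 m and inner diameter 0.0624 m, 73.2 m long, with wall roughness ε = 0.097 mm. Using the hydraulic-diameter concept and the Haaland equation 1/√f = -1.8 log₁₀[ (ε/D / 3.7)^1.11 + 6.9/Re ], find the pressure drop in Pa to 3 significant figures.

ΔP ≈ 225 Pa

Hydraulic diameter D_h = 4A/P = D_o - D_i = 0.19 - 0.0624 = 0.1276 m.
Re = ρVD_h/μ = 997·0.171·0.1276/0.00105 = 2.072e+04.
ε/D_h = 9.7e-05/0.1276 = 0.00076; Haaland gives 1/√f = -1.8 log₁₀[8.07e-05+0.000333] = 6.09, so f = 0.02696.
ΔP = f(L/D_h)(ρV²/2) = 0.02696·73.2/0.1276·14.58 = 225.5 Pa.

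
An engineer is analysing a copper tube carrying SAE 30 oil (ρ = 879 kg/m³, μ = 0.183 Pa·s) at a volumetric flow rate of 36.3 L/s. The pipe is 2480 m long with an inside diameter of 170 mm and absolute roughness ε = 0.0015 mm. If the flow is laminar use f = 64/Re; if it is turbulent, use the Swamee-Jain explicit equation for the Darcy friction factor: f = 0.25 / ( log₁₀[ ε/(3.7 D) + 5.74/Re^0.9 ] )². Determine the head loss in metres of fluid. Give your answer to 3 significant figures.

h_f ≈ 93.2 m

Q = 36.3 L/s = 36.3/1000 = 0.0363 m³/s.
Cross-sectional area A = πD²/4 = π(0.17)²/4 = 0.0227 m²; mean velocity V = Q/A = 0.0363/0.0227 = 1.599 m/s.
Reynolds number Re = ρVD/μ = 879 · 1.599 · 0.17 / 0.183 = 1306.
Re < 2300 → laminar flow, so f = 64/Re = 64/1306 = 0.04901 (the turbulent correlation is not needed).
Darcy-Weisbach: ΔP = f(L/D)(ρV²/2) = 0.04901·(2480/0.17)·(879·1.599²/2) = 0.04901·1.459e+04·1124 = 8.037e+05 Pa.
Head loss h_f = ΔP/(ρg) = 8.037e+05/(879·9.81) = 93.2 m.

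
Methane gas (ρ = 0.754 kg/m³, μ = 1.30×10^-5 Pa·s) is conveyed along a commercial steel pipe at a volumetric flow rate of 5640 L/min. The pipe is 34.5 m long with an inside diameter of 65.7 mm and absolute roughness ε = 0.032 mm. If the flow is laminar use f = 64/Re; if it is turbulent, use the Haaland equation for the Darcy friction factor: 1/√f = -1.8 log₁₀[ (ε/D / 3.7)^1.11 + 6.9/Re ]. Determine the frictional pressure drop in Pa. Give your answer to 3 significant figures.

ΔP ≈ 3020 Pa

Q = 5640 L/min = 5640/60000 = 0.094 m³/s.
Cross-sectional area A = πD²/4 = π(0.0657)²/4 = 0.00339 m²; mean velocity V = Q/A = 0.094/0.00339 = 27.73 m/s.
Reynolds number Re = ρVD/μ = 0.754 · 27.73 · 0.0657 / 1.3e-05 = 1.057e+05.
Re > 4000 → turbulent. Relative roughness ε/D = 3.2e-05/0.0657 = 0.000487. Haaland: 1/√f = -1.8 log₁₀[(0.000487/3.7)^1.11 + 6.9/1.057e+05] = -1.8 log₁₀[4.93e-05 + 6.53e-05] = 7.094, so f = 0.01987.
Darcy-Weisbach: ΔP = f(L/D)(ρV²/2) = 0.01987·(34.5/0.0657)·(0.754·27.73²/2) = 0.01987·525.1·289.8 = 3025 Pa.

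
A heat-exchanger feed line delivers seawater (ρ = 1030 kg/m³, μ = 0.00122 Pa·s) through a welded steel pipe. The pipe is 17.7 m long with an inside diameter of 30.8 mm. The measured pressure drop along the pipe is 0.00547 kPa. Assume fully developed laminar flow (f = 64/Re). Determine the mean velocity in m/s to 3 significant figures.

V ≈ 0.00751 m/s

For laminar flow, f = 64/Re with Re = ρVD/μ, so Darcy-Weisbach reduces to ΔP = 32μLV/D². Solving for V: V = ΔP·D²/(32μL) = 5.47·(0.0308)²/(32·0.00122·17.7) = 0.007509 m/s.
Check: Re = ρVD/μ = 1030·0.007509·0.0308/0.00122 = 195.3 < 2300, so the laminar assumption holds.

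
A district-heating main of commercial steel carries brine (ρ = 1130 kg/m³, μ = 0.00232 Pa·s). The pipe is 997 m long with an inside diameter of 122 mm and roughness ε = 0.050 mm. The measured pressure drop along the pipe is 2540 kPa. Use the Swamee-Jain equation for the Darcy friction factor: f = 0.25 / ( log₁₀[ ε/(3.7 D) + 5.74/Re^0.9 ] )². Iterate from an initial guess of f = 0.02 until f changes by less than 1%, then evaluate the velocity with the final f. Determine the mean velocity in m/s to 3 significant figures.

Rearranging Darcy-Weisbach: V = √(2·ΔP·D/(f·L·ρ)). With ε/D = 5e-05/0.122 = 0.00041, iterate starting from f = 0.02:
  f = 0.02 → V = √(2·2.54e+06·0.122/(0.02·997·1130)) = 5.245 m/s; Re = ρVD/μ = 3.116e+05; f → 0.01774
  f = 0.01774 → V = 5.569 m/s; Re = 3.309e+05; f → 0.01766
Converged (Δf/f < 1%). With the final f = 0.01766: V = √(2·2.54e+06·0.122/(0.01766·997·1130)) = 5.582 m/s.

V ≈ 5.58 m/s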